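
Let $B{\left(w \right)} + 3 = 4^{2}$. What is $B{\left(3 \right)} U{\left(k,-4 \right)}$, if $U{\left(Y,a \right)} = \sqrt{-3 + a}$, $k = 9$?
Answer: $13 i \sqrt{7} \approx 34.395 i$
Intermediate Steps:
$B{\left(w \right)} = 13$ ($B{\left(w \right)} = -3 + 4^{2} = -3 + 16 = 13$)
$B{\left(3 \right)} U{\left(k,-4 \right)} = 13 \sqrt{-3 - 4} = 13 \sqrt{-7} = 13 i \sqrt{7}$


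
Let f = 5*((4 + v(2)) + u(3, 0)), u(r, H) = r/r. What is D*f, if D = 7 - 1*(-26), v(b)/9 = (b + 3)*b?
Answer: 15675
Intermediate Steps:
u(r, H) = 1
v(b) = 9*b*(3 + b) (v(b) = 9*((b + 3)*b) = 9*((3 + b)*b) = 9*(b*(3 + b)) = 9*b*(3 + b))
D = 33 (D = 7 + 26 = 33)
f = 475 (f = 5*((4 + 9*2*(3 + 2)) + 1) = 5*((4 + 9*2*5) + 1) = 5*((4 + 90) + 1) = 5*(94 + 1) = 5*95 = 475)
D*f = 33*475 = 15675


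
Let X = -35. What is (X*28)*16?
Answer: -15680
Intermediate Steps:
(X*28)*16 = -35*28*16 = -980*16 = -15680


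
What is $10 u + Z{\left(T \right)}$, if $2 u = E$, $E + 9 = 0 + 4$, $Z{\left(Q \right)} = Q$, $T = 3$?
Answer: $-22$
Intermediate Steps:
$E = -5$ ($E = -9 + \left(0 + 4\right) = -9 + 4 = -5$)
$u = - \frac{5}{2}$ ($u = \frac{1}{2} \left(-5\right) = - \frac{5}{2} \approx -2.5$)
$10 u + Z{\left(T \right)} = 10 \left(- \frac{5}{2}\right) + 3 = -25 + 3 = -22$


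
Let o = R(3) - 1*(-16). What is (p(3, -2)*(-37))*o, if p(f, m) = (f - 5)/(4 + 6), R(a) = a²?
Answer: 185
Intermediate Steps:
p(f, m) = -½ + f/10 (p(f, m) = (-5 + f)/10 = (-5 + f)*(⅒) = -½ + f/10)
o = 25 (o = 3² - 1*(-16) = 9 + 16 = 25)
(p(3, -2)*(-37))*o = ((-½ + (⅒)*3)*(-37))*25 = ((-½ + 3/10)*(-37))*25 = -⅕*(-37)*25 = (37/5)*25 = 185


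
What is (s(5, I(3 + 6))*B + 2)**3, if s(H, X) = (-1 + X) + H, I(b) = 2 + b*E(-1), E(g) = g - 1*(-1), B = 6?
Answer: 54872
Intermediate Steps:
E(g) = 1 + g (E(g) = g + 1 = 1 + g)
I(b) = 2 (I(b) = 2 + b*(1 - 1) = 2 + b*0 = 2 + 0 = 2)
s(H, X) = -1 + H + X
(s(5, I(3 + 6))*B + 2)**3 = ((-1 + 5 + 2)*6 + 2)**3 = (6*6 + 2)**3 = (36 + 2)**3 = 38**3 = 54872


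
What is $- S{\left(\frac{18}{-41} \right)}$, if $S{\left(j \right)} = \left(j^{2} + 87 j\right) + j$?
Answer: $\frac{64620}{1681} \approx 38.441$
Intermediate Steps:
$S{\left(j \right)} = j^{2} + 88 j$
$- S{\left(\frac{18}{-41} \right)} = - \frac{18}{-41} \left(88 + \frac{18}{-41}\right) = - 18 \left(- \frac{1}{41}\right) \left(88 + 18 \left(- \frac{1}{41}\right)\right) = - \frac{\left(-18\right) \left(88 - \frac{18}{41}\right)}{41} = - \frac{\left(-18\right) 3590}{41 \cdot 41} = \left(-1\right) \left(- \frac{64620}{1681}\right) = \frac{64620}{1681}$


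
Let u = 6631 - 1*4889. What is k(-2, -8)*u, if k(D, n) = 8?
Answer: 13936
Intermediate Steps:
u = 1742 (u = 6631 - 4889 = 1742)
k(-2, -8)*u = 8*1742 = 13936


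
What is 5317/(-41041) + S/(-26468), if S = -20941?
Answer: 55285325/83559476 ≈ 0.66163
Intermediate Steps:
5317/(-41041) + S/(-26468) = 5317/(-41041) - 20941/(-26468) = 5317*(-1/41041) - 20941*(-1/26468) = -409/3157 + 20941/26468 = 55285325/83559476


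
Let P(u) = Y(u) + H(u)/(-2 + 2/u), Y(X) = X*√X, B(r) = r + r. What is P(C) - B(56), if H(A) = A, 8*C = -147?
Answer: -256151/2480 - 1029*I*√6/32 ≈ -103.29 - 78.766*I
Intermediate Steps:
C = -147/8 (C = (⅛)*(-147) = -147/8 ≈ -18.375)
B(r) = 2*r
Y(X) = X^(3/2)
P(u) = u^(3/2) + u/(-2 + 2/u)
P(C) - B(56) = ((-147/8)^(5/2) - (-147/8)^(3/2) - (-147/8)²/2)/(-1 - 147/8) - 2*56 = (151263*I*√6/256 - (-1029)*I*√6/32 - ½*21609/64)/(-155/8) - 1*112 = -8*(151263*I*√6/256 + 1029*I*√6/32 - 21609/128)/155 - 112 = -8*(-21609/128 + 159495*I*√6/256)/155 - 112 = (21609/2480 - 1029*I*√6/32) - 112 = -256151/2480 - 1029*I*√6/32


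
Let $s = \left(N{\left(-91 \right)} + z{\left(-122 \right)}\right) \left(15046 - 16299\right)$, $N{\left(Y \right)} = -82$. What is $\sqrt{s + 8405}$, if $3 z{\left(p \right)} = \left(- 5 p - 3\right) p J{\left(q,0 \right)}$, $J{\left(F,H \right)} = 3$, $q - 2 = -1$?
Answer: $\sqrt{92900813} \approx 9638.5$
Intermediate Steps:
$q = 1$ ($q = 2 - 1 = 1$)
$z{\left(p \right)} = p \left(-3 - 5 p\right)$ ($z{\left(p \right)} = \frac{\left(- 5 p - 3\right) p 3}{3} = \frac{\left(-3 - 5 p\right) p 3}{3} = \frac{p \left(-3 - 5 p\right) 3}{3} = \frac{3 p \left(-3 - 5 p\right)}{3} = p \left(-3 - 5 p\right)$)
$s = 92892408$ ($s = \left(-82 - - 122 \left(3 + 5 \left(-122\right)\right)\right) \left(15046 - 16299\right) = \left(-82 - - 122 \left(3 - 610\right)\right) \left(-1253\right) = \left(-82 - \left(-122\right) \left(-607\right)\right) \left(-1253\right) = \left(-82 - 74054\right) \left(-1253\right) = \left(-74136\right) \left(-1253\right) = 92892408$)
$\sqrt{s + 8405} = \sqrt{92892408 + 8405} = \sqrt{92900813}$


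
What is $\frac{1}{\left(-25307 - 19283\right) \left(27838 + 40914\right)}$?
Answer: $- \frac{1}{3065651680} \approx -3.262 \cdot 10^{-10}$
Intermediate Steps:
$\frac{1}{\left(-25307 - 19283\right) \left(27838 + 40914\right)} = \frac{1}{\left(-44590\right) 68752} = \frac{1}{-3065651680} = - \frac{1}{3065651680}$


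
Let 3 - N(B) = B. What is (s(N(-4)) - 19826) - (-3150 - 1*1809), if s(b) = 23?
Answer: -14844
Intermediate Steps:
N(B) = 3 - B
(s(N(-4)) - 19826) - (-3150 - 1*1809) = (23 - 19826) - (-3150 - 1*1809) = -19803 - (-3150 - 1809) = -19803 - 1*(-4959) = -19803 + 4959 = -14844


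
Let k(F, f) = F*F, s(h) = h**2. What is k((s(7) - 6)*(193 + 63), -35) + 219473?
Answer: 121395537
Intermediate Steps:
k(F, f) = F**2
k((s(7) - 6)*(193 + 63), -35) + 219473 = ((7**2 - 6)*(193 + 63))**2 + 219473 = ((49 - 6)*256)**2 + 219473 = (43*256)**2 + 219473 = 11008**2 + 219473 = 121176064 + 219473 = 121395537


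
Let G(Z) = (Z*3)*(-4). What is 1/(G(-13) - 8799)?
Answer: -1/8643 ≈ -0.00011570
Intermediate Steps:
G(Z) = -12*Z (G(Z) = (3*Z)*(-4) = -12*Z)
1/(G(-13) - 8799) = 1/(-12*(-13) - 8799) = 1/(156 - 8799) = 1/(-8643) = -1/8643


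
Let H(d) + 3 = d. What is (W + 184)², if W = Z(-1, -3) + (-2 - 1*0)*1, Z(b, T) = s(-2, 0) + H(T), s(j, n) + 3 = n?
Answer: 29929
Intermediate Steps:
s(j, n) = -3 + n
H(d) = -3 + d
Z(b, T) = -6 + T (Z(b, T) = (-3 + 0) + (-3 + T) = -3 + (-3 + T) = -6 + T)
W = -11 (W = (-6 - 3) + (-2 - 1*0)*1 = -9 + (-2 + 0)*1 = -9 - 2*1 = -9 - 2 = -11)
(W + 184)² = (-11 + 184)² = 173² = 29929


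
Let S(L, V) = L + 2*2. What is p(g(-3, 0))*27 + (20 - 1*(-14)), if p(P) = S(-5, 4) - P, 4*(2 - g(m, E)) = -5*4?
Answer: -182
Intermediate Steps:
g(m, E) = 7 (g(m, E) = 2 - (-5)*4/4 = 2 - ¼*(-20) = 2 + 5 = 7)
S(L, V) = 4 + L (S(L, V) = L + 4 = 4 + L)
p(P) = -1 - P (p(P) = (4 - 5) - P = -1 - P)
p(g(-3, 0))*27 + (20 - 1*(-14)) = (-1 - 1*7)*27 + (20 - 1*(-14)) = (-1 - 7)*27 + (20 + 14) = -8*27 + 34 = -216 + 34 = -182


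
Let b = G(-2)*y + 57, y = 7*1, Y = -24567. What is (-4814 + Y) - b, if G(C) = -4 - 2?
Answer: -29396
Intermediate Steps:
G(C) = -6
y = 7
b = 15 (b = -6*7 + 57 = -42 + 57 = 15)
(-4814 + Y) - b = (-4814 - 24567) - 1*15 = -29381 - 15 = -29396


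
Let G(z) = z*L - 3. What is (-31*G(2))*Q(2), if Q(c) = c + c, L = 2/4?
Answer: 248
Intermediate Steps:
L = 1/2 (L = 2*(1/4) = 1/2 ≈ 0.50000)
G(z) = -3 + z/2 (G(z) = z*(1/2) - 3 = z/2 - 3 = -3 + z/2)
Q(c) = 2*c
(-31*G(2))*Q(2) = (-31*(-3 + (1/2)*2))*(2*2) = -31*(-3 + 1)*4 = -31*(-2)*4 = 62*4 = 248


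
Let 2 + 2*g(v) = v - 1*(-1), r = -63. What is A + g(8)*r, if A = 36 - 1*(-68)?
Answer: -233/2 ≈ -116.50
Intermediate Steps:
g(v) = -½ + v/2 (g(v) = -1 + (v - 1*(-1))/2 = -1 + (v + 1)/2 = -1 + (1 + v)/2 = -1 + (½ + v/2) = -½ + v/2)
A = 104 (A = 36 + 68 = 104)
A + g(8)*r = 104 + (-½ + (½)*8)*(-63) = 104 + (-½ + 4)*(-63) = 104 + (7/2)*(-63) = 104 - 441/2 = -233/2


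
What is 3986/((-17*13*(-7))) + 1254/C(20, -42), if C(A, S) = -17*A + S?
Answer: -208643/295477 ≈ -0.70612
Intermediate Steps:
C(A, S) = S - 17*A
3986/((-17*13*(-7))) + 1254/C(20, -42) = 3986/((-17*13*(-7))) + 1254/(-42 - 17*20) = 3986/((-221*(-7))) + 1254/(-42 - 340) = 3986/1547 + 1254/(-382) = 3986*(1/1547) + 1254*(-1/382) = 3986/1547 - 627/191 = -208643/295477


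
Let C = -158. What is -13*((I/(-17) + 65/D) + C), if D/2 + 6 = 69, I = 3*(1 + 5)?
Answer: 4414787/2142 ≈ 2061.1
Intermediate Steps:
I = 18 (I = 3*6 = 18)
D = 126 (D = -12 + 2*69 = -12 + 138 = 126)
-13*((I/(-17) + 65/D) + C) = -13*((18/(-17) + 65/126) - 158) = -13*((18*(-1/17) + 65*(1/126)) - 158) = -13*((-18/17 + 65/126) - 158) = -13*(-1163/2142 - 158) = -13*(-339599/2142) = 4414787/2142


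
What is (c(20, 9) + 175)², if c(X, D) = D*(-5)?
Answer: 16900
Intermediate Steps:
c(X, D) = -5*D
(c(20, 9) + 175)² = (-5*9 + 175)² = (-45 + 175)² = 130² = 16900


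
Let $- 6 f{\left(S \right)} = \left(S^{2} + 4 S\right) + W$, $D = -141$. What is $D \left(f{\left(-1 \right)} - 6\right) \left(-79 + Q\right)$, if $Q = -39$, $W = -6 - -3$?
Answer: $-83190$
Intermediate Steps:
$W = -3$ ($W = -6 + 3 = -3$)
$f{\left(S \right)} = \frac{1}{2} - \frac{2 S}{3} - \frac{S^{2}}{6}$ ($f{\left(S \right)} = - \frac{\left(S^{2} + 4 S\right) - 3}{6} = - \frac{-3 + S^{2} + 4 S}{6} = \frac{1}{2} - \frac{2 S}{3} - \frac{S^{2}}{6}$)
$D \left(f{\left(-1 \right)} - 6\right) \left(-79 + Q\right) = - 141 \left(\left(\frac{1}{2} - - \frac{2}{3} - \frac{\left(-1\right)^{2}}{6}\right) - 6\right) \left(-79 - 39\right) = - 141 \left(\left(\frac{1}{2} + \frac{2}{3} - \frac{1}{6}\right) - 6\right) \left(-118\right) = - 141 \left(1 - 6\right) \left(-118\right) = - 141 \left(\left(-5\right) \left(-118\right)\right) = \left(-141\right) 590 = -83190$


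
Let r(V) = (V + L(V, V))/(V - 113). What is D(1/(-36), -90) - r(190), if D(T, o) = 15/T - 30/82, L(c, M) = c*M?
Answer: -3193825/3157 ≈ -1011.7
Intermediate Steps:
L(c, M) = M*c
D(T, o) = -15/41 + 15/T (D(T, o) = 15/T - 30*1/82 = 15/T - 15/41 = -15/41 + 15/T)
r(V) = (V + V**2)/(-113 + V) (r(V) = (V + V*V)/(V - 113) = (V + V**2)/(-113 + V))
D(1/(-36), -90) - r(190) = (-15/41 + 15/(1/(-36))) - 190*(1 + 190)/(-113 + 190) = (-15/41 + 15/(-1/36)) - 190*191/77 = (-15/41 + 15*(-36)) - 190*191/77 = (-15/41 - 540) - 1*36290/77 = -22155/41 - 36290/77 = -3193825/3157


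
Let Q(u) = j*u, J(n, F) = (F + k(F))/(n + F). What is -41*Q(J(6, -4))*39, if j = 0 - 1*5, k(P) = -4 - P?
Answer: -15990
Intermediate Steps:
j = -5 (j = 0 - 5 = -5)
J(n, F) = -4/(F + n) (J(n, F) = (F + (-4 - F))/(n + F) = -4/(F + n))
Q(u) = -5*u
-41*Q(J(6, -4))*39 = -(-205)*(-4/(-4 + 6))*39 = -(-205)*(-4/2)*39 = -(-205)*(-4*½)*39 = -(-205)*(-2)*39 = -41*10*39 = -410*39 = -15990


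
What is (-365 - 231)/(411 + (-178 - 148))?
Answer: -596/85 ≈ -7.0118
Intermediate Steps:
(-365 - 231)/(411 + (-178 - 148)) = -596/(411 - 326) = -596/85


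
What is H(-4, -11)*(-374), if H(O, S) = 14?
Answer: -5236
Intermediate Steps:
H(-4, -11)*(-374) = 14*(-374) = -5236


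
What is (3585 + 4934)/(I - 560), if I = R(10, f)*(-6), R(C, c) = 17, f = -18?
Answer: -8519/662 ≈ -12.869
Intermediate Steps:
I = -102 (I = 17*(-6) = -102)
(3585 + 4934)/(I - 560) = (3585 + 4934)/(-102 - 560) = 8519/(-662) = 8519*(-1/662) = -8519/662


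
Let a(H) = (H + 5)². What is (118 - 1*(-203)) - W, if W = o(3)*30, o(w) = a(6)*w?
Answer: -10569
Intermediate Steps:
a(H) = (5 + H)²
o(w) = 121*w (o(w) = (5 + 6)²*w = 11²*w = 121*w)
W = 10890 (W = (121*3)*30 = 363*30 = 10890)
(118 - 1*(-203)) - W = (118 - 1*(-203)) - 1*10890 = (118 + 203) - 10890 = 321 - 10890 = -10569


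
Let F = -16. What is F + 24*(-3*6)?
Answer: -448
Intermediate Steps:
F + 24*(-3*6) = -16 + 24*(-3*6) = -16 + 24*(-18) = -16 - 432 = -448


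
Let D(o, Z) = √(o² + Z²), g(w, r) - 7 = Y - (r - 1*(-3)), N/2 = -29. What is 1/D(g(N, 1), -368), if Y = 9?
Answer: √8473/33892 ≈ 0.0027159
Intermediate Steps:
N = -58 (N = 2*(-29) = -58)
g(w, r) = 13 - r (g(w, r) = 7 + (9 - (r - 1*(-3))) = 7 + (9 - (r + 3)) = 7 + (9 - (3 + r)) = 7 + (9 + (-3 - r)) = 7 + (6 - r) = 13 - r)
D(o, Z) = √(Z² + o²)
1/D(g(N, 1), -368) = 1/(√((-368)² + (13 - 1*1)²)) = 1/(√(135424 + (13 - 1)²)) = 1/(√(135424 + 12²)) = 1/(√(135424 + 144)) = 1/(√135568) = 1/(4*√8473) = √8473/33892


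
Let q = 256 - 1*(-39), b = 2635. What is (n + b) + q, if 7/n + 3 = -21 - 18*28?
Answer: 1547033/528 ≈ 2930.0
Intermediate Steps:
q = 295 (q = 256 + 39 = 295)
n = -7/528 (n = 7/(-3 + (-21 - 18*28)) = 7/(-3 + (-21 - 504)) = 7/(-3 - 525) = 7/(-528) = 7*(-1/528) = -7/528 ≈ -0.013258)
(n + b) + q = (-7/528 + 2635) + 295 = 1391273/528 + 295 = 1547033/528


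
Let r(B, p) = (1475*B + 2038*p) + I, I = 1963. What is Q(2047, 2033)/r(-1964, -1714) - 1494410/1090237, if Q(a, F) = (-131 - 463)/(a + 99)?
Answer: -10243280646672781/7472918352664769 ≈ -1.3707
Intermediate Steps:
Q(a, F) = -594/(99 + a)
r(B, p) = 1963 + 1475*B + 2038*p (r(B, p) = (1475*B + 2038*p) + 1963 = 1963 + 1475*B + 2038*p)
Q(2047, 2033)/r(-1964, -1714) - 1494410/1090237 = (-594/(99 + 2047))/(1963 + 1475*(-1964) + 2038*(-1714)) - 1494410/1090237 = (-594/2146)/(1963 - 2896900 - 3493132) - 1494410*1/1090237 = -594*1/2146/(-6388069) - 1494410/1090237 = -297/1073*(-1/6388069) - 1494410/1090237 = 297/6854398037 - 1494410/1090237 = -10243280646672781/7472918352664769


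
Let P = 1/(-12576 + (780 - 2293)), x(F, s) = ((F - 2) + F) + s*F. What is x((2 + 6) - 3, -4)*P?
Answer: 12/14089 ≈ 0.00085173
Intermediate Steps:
x(F, s) = -2 + 2*F + F*s (x(F, s) = ((-2 + F) + F) + F*s = (-2 + 2*F) + F*s = -2 + 2*F + F*s)
P = -1/14089 (P = 1/(-12576 - 1513) = 1/(-14089) = -1/14089 ≈ -7.0977e-5)
x((2 + 6) - 3, -4)*P = (-2 + 2*((2 + 6) - 3) + ((2 + 6) - 3)*(-4))*(-1/14089) = (-2 + 2*(8 - 3) + (8 - 3)*(-4))*(-1/14089) = (-2 + 2*5 + 5*(-4))*(-1/14089) = (-2 + 10 - 20)*(-1/14089) = -12*(-1/14089) = 12/14089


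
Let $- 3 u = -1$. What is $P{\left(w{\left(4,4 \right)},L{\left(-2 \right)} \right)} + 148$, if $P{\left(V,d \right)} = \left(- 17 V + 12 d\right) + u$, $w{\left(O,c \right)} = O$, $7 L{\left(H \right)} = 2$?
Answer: $\frac{1759}{21} \approx 83.762$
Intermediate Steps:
$u = \frac{1}{3}$ ($u = \left(- \frac{1}{3}\right) \left(-1\right) = \frac{1}{3} \approx 0.33333$)
$L{\left(H \right)} = \frac{2}{7}$ ($L{\left(H \right)} = \frac{1}{7} \cdot 2 = \frac{2}{7}$)
$P{\left(V,d \right)} = \frac{1}{3} - 17 V + 12 d$ ($P{\left(V,d \right)} = \left(- 17 V + 12 d\right) + \frac{1}{3} = \frac{1}{3} - 17 V + 12 d$)
$P{\left(w{\left(4,4 \right)},L{\left(-2 \right)} \right)} + 148 = \left(\frac{1}{3} - 68 + 12 \cdot \frac{2}{7}\right) + 148 = \left(\frac{1}{3} - 68 + \frac{24}{7}\right) + 148 = - \frac{1349}{21} + 148 = \frac{1759}{21}$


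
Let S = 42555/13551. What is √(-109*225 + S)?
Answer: 2*I*√125081647270/4517 ≈ 156.59*I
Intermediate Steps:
S = 14185/4517 (S = 42555*(1/13551) = 14185/4517 ≈ 3.1404)
√(-109*225 + S) = √(-109*225 + 14185/4517) = √(-24525 + 14185/4517) = √(-110765240/4517) = 2*I*√125081647270/4517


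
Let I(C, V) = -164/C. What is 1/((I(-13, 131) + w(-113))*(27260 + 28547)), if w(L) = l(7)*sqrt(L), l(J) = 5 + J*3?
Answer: 533/180486367419 - 2197*I*sqrt(113)/360972734838 ≈ 2.9531e-9 - 6.4699e-8*I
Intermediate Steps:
l(J) = 5 + 3*J
w(L) = 26*sqrt(L) (w(L) = (5 + 3*7)*sqrt(L) = (5 + 21)*sqrt(L) = 26*sqrt(L))
1/((I(-13, 131) + w(-113))*(27260 + 28547)) = 1/((-164/(-13) + 26*sqrt(-113))*(27260 + 28547)) = 1/((-164*(-1/13) + 26*(I*sqrt(113)))*55807) = 1/((164/13 + 26*I*sqrt(113))*55807) = 1/(9152348/13 + 1450982*I*sqrt(113))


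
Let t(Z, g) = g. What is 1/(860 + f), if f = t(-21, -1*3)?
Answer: 1/857 ≈ 0.0011669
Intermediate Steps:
f = -3 (f = -1*3 = -3)
1/(860 + f) = 1/(860 - 3) = 1/857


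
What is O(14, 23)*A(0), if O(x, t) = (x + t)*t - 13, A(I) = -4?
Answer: -3352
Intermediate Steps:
O(x, t) = -13 + t*(t + x) (O(x, t) = (t + x)*t - 13 = t*(t + x) - 13 = -13 + t*(t + x))
O(14, 23)*A(0) = (-13 + 23**2 + 23*14)*(-4) = (-13 + 529 + 322)*(-4) = 838*(-4) = -3352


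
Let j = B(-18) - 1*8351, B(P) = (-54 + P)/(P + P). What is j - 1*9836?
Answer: -18185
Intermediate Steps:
B(P) = (-54 + P)/(2*P) (B(P) = (-54 + P)/((2*P)) = (-54 + P)*(1/(2*P)) = (-54 + P)/(2*P))
j = -8349 (j = (½)*(-54 - 18)/(-18) - 1*8351 = (½)*(-1/18)*(-72) - 8351 = 2 - 8351 = -8349)
j - 1*9836 = -8349 - 1*9836 = -8349 - 9836 = -18185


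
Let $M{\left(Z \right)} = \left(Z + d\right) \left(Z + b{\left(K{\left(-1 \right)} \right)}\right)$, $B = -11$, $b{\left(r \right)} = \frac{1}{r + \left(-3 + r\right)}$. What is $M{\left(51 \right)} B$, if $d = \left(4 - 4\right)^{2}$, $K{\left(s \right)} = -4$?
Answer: $-28560$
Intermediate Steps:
$b{\left(r \right)} = \frac{1}{-3 + 2 r}$
$d = 0$ ($d = 0^{2} = 0$)
$M{\left(Z \right)} = Z \left(- \frac{1}{11} + Z\right)$ ($M{\left(Z \right)} = \left(Z + 0\right) \left(Z + \frac{1}{-3 + 2 \left(-4\right)}\right) = Z \left(Z + \frac{1}{-3 - 8}\right) = Z \left(Z + \frac{1}{-11}\right) = Z \left(Z - \frac{1}{11}\right) = Z \left(- \frac{1}{11} + Z\right)$)
$M{\left(51 \right)} B = 51 \left(- \frac{1}{11} + 51\right) \left(-11\right) = 51 \cdot \frac{560}{11} \left(-11\right) = \frac{28560}{11} \left(-11\right) = -28560$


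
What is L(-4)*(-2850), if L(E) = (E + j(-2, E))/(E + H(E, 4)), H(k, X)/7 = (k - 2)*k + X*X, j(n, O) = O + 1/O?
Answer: 15675/184 ≈ 85.190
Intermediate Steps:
H(k, X) = 7*X**2 + 7*k*(-2 + k) (H(k, X) = 7*((k - 2)*k + X*X) = 7*((-2 + k)*k + X**2) = 7*(k*(-2 + k) + X**2) = 7*(X**2 + k*(-2 + k)) = 7*X**2 + 7*k*(-2 + k))
L(E) = (1/E + 2*E)/(112 - 13*E + 7*E**2) (L(E) = (E + (E + 1/E))/(E + (-14*E + 7*4**2 + 7*E**2)) = (1/E + 2*E)/(E + (-14*E + 7*16 + 7*E**2)) = (1/E + 2*E)/(E + (-14*E + 112 + 7*E**2)) = (1/E + 2*E)/(E + (112 - 14*E + 7*E**2)) = (1/E + 2*E)/(112 - 13*E + 7*E**2))
L(-4)*(-2850) = ((1 + 2*(-4)**2)/((-4)*(112 - 13*(-4) + 7*(-4)**2)))*(-2850) = -(1 + 2*16)/(4*(112 + 52 + 7*16))*(-2850) = -(1 + 32)/(4*(112 + 52 + 112))*(-2850) = -1/4*33/276*(-2850) = -1/4*1/276*33*(-2850) = -11/368*(-2850) = 15675/184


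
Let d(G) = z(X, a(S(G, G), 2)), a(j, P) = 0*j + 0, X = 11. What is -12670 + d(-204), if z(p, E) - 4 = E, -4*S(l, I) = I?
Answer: -12666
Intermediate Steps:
S(l, I) = -I/4
a(j, P) = 0 (a(j, P) = 0 + 0 = 0)
z(p, E) = 4 + E
d(G) = 4 (d(G) = 4 + 0 = 4)
-12670 + d(-204) = -12670 + 4 = -12666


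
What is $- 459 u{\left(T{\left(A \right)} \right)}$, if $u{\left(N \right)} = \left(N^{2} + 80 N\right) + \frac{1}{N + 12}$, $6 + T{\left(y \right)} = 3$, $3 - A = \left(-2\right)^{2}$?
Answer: $105978$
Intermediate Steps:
$A = -1$ ($A = 3 - \left(-2\right)^{2} = 3 - 4 = -1$)
$T{\left(y \right)} = -3$ ($T{\left(y \right)} = -6 + 3 = -3$)
$u{\left(N \right)} = N^{2} + \frac{1}{12 + N} + 80 N$ ($u{\left(N \right)} = \left(N^{2} + 80 N\right) + \frac{1}{12 + N} = N^{2} + \frac{1}{12 + N} + 80 N$)
$- 459 u{\left(T{\left(A \right)} \right)} = - 459 \frac{1 + \left(-3\right)^{3} + 92 \left(-3\right)^{2} + 960 \left(-3\right)}{12 - 3} = - 459 \frac{1 - 27 + 92 \cdot 9 - 2880}{9} = - 459 \frac{1 - 27 + 828 - 2880}{9} = - 459 \cdot \frac{1}{9} \left(-2078\right) = \left(-459\right) \left(- \frac{2078}{9}\right) = 105978$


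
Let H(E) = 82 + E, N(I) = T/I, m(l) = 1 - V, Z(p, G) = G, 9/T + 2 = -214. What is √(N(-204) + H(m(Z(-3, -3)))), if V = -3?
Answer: 7*√292162/408 ≈ 9.2736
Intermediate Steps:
T = -1/24 (T = 9/(-2 - 214) = 9/(-216) = 9*(-1/216) = -1/24 ≈ -0.041667)
m(l) = 4 (m(l) = 1 - 1*(-3) = 1 + 3 = 4)
N(I) = -1/(24*I)
√(N(-204) + H(m(Z(-3, -3)))) = √(-1/24/(-204) + (82 + 4)) = √(-1/24*(-1/204) + 86) = √(1/4896 + 86) = √(421057/4896) = 7*√292162/408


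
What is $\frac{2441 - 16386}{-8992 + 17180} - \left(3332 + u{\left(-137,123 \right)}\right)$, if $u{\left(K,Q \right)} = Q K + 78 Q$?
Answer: $\frac{32123955}{8188} \approx 3923.3$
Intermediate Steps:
$u{\left(K,Q \right)} = 78 Q + K Q$ ($u{\left(K,Q \right)} = K Q + 78 Q = 78 Q + K Q$)
$\frac{2441 - 16386}{-8992 + 17180} - \left(3332 + u{\left(-137,123 \right)}\right) = \frac{2441 - 16386}{-8992 + 17180} - \left(3332 + 123 \left(78 - 137\right)\right) = - \frac{13945}{8188} - \left(3332 + 123 \left(-59\right)\right) = \left(-13945\right) \frac{1}{8188} - \left(3332 - 7257\right) = - \frac{13945}{8188} - -3925 = - \frac{13945}{8188} + 3925 = \frac{32123955}{8188}$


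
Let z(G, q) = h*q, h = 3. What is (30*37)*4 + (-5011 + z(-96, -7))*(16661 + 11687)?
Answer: -142642696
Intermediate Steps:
z(G, q) = 3*q
(30*37)*4 + (-5011 + z(-96, -7))*(16661 + 11687) = (30*37)*4 + (-5011 + 3*(-7))*(16661 + 11687) = 1110*4 + (-5011 - 21)*28348 = 4440 - 5032*28348 = 4440 - 142647136 = -142642696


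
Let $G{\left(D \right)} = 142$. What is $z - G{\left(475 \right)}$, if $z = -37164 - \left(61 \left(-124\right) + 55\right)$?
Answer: $-29797$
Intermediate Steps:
$z = -29655$ ($z = -37164 - \left(-7564 + 55\right) = -37164 - -7509 = -37164 + 7509 = -29655$)
$z - G{\left(475 \right)} = -29655 - 142 = -29797$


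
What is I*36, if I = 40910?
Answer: 1472760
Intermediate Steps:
I*36 = 40910*36 = 1472760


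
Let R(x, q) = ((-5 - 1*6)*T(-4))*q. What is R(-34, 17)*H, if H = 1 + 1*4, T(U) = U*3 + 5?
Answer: 6545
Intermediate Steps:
T(U) = 5 + 3*U (T(U) = 3*U + 5 = 5 + 3*U)
H = 5 (H = 1 + 4 = 5)
R(x, q) = 77*q (R(x, q) = ((-5 - 1*6)*(5 + 3*(-4)))*q = ((-5 - 6)*(5 - 12))*q = (-11*(-7))*q = 77*q)
R(-34, 17)*H = (77*17)*5 = 1309*5 = 6545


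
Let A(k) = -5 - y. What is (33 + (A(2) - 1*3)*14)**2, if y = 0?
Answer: 6241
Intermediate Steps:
A(k) = -5 (A(k) = -5 - 1*0 = -5 + 0 = -5)
(33 + (A(2) - 1*3)*14)**2 = (33 + (-5 - 1*3)*14)**2 = (33 + (-5 - 3)*14)**2 = (33 - 8*14)**2 = (33 - 112)**2 = (-79)**2 = 6241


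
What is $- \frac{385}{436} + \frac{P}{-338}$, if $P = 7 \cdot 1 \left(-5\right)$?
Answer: $- \frac{57435}{73684} \approx -0.77948$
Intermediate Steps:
$P = -35$ ($P = 7 \left(-5\right) = -35$)
$- \frac{385}{436} + \frac{P}{-338} = - \frac{385}{436} - \frac{35}{-338} = \left(-385\right) \frac{1}{436} - - \frac{35}{338} = - \frac{385}{436} + \frac{35}{338} = - \frac{57435}{73684}$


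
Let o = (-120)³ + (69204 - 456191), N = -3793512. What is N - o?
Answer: -1678525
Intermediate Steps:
o = -2114987 (o = -1728000 - 386987 = -2114987)
N - o = -3793512 - 1*(-2114987) = -3793512 + 2114987 = -1678525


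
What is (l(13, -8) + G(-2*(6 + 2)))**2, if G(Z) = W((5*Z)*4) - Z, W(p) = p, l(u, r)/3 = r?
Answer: 107584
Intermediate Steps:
l(u, r) = 3*r
G(Z) = 19*Z (G(Z) = (5*Z)*4 - Z = 20*Z - Z = 19*Z)
(l(13, -8) + G(-2*(6 + 2)))**2 = (3*(-8) + 19*(-2*(6 + 2)))**2 = (-24 + 19*(-2*8))**2 = (-24 + 19*(-16))**2 = (-24 - 304)**2 = (-328)**2 = 107584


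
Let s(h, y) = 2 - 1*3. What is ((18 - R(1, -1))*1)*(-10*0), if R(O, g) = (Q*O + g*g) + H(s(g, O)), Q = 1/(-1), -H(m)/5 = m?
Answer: 0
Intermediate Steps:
s(h, y) = -1 (s(h, y) = 2 - 3 = -1)
H(m) = -5*m
Q = -1
R(O, g) = 5 + g**2 - O (R(O, g) = (-O + g*g) - 5*(-1) = (-O + g**2) + 5 = (g**2 - O) + 5 = 5 + g**2 - O)
((18 - R(1, -1))*1)*(-10*0) = ((18 - (5 + (-1)**2 - 1*1))*1)*(-10*0) = ((18 - (5 + 1 - 1))*1)*0 = ((18 - 1*5)*1)*0 = ((18 - 5)*1)*0 = (13*1)*0 = 13*0 = 0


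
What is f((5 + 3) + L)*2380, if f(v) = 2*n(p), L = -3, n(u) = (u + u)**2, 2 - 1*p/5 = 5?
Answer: 4284000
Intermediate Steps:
p = -15 (p = 10 - 5*5 = 10 - 25 = -15)
n(u) = 4*u**2 (n(u) = (2*u)**2 = 4*u**2)
f(v) = 1800 (f(v) = 2*(4*(-15)**2) = 2*(4*225) = 2*900 = 1800)
f((5 + 3) + L)*2380 = 1800*2380 = 4284000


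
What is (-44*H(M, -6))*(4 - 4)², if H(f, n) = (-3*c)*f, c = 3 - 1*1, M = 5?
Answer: 0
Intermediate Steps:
c = 2 (c = 3 - 1 = 2)
H(f, n) = -6*f (H(f, n) = (-3*2)*f = -6*f)
(-44*H(M, -6))*(4 - 4)² = (-(-264)*5)*(4 - 4)² = -44*(-30)*0² = 1320*0 = 0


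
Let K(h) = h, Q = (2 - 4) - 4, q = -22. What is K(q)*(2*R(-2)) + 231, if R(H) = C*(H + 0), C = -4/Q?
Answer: 869/3 ≈ 289.67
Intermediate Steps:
Q = -6 (Q = -2 - 4 = -6)
C = 2/3 (C = -4/(-6) = -4*(-1/6) = 2/3 ≈ 0.66667)
R(H) = 2*H/3 (R(H) = 2*(H + 0)/3 = 2*H/3)
K(q)*(2*R(-2)) + 231 = -44*(2/3)*(-2) + 231 = -44*(-4)/3 + 231 = -22*(-8/3) + 231 = 176/3 + 231 = 869/3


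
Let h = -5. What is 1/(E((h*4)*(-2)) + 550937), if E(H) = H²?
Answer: 1/552537 ≈ 1.8098e-6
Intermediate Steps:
1/(E((h*4)*(-2)) + 550937) = 1/((-5*4*(-2))² + 550937) = 1/((-20*(-2))² + 550937) = 1/(40² + 550937) = 1/(1600 + 550937) = 1/552537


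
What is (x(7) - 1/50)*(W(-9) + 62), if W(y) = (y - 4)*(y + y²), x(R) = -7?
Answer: 153387/25 ≈ 6135.5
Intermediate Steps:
W(y) = (-4 + y)*(y + y²)
(x(7) - 1/50)*(W(-9) + 62) = (-7 - 1/50)*(-9*(-4 + (-9)² - 3*(-9)) + 62) = (-7 - 1*1/50)*(-9*(-4 + 81 + 27) + 62) = (-7 - 1/50)*(-9*104 + 62) = -351*(-936 + 62)/50 = -351/50*(-874) = 153387/25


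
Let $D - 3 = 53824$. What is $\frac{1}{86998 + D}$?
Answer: $\frac{1}{140825} \approx 7.101 \cdot 10^{-6}$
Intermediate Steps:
$D = 53827$ ($D = 3 + 53824 = 53827$)
$\frac{1}{86998 + D} = \frac{1}{86998 + 53827} = \frac{1}{140825}$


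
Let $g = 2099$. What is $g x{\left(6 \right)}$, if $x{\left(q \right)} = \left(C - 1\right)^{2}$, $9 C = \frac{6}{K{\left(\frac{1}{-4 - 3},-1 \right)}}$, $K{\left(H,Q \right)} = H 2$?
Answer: $\frac{209900}{9} \approx 23322.0$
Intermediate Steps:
$K{\left(H,Q \right)} = 2 H$
$C = - \frac{7}{3}$ ($C = \frac{6 \frac{1}{2 \frac{1}{-4 - 3}}}{9} = \frac{6 \frac{1}{2 \frac{1}{-7}}}{9} = \frac{6 \frac{1}{2 \left(- \frac{1}{7}\right)}}{9} = \frac{6 \frac{1}{- \frac{2}{7}}}{9} = \frac{6 \left(- \frac{7}{2}\right)}{9} = \frac{1}{9} \left(-21\right) = - \frac{7}{3} \approx -2.3333$)
$x{\left(q \right)} = \frac{100}{9}$ ($x{\left(q \right)} = \left(- \frac{7}{3} - 1\right)^{2} = \left(- \frac{10}{3}\right)^{2} = \frac{100}{9}$)
$g x{\left(6 \right)} = 2099 \cdot \frac{100}{9} = \frac{209900}{9}$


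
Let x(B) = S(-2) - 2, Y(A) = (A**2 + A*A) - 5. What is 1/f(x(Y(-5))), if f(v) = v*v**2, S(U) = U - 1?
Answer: -1/125 ≈ -0.0080000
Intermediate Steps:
S(U) = -1 + U
Y(A) = -5 + 2*A**2 (Y(A) = (A**2 + A**2) - 5 = 2*A**2 - 5 = -5 + 2*A**2)
x(B) = -5 (x(B) = (-1 - 2) - 2 = -3 - 2 = -5)
f(v) = v**3
1/f(x(Y(-5))) = 1/((-5)**3) = 1/(-125) = -1/125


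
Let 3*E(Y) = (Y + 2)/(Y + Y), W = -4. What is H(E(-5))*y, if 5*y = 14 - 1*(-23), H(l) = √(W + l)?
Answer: 37*I*√390/50 ≈ 14.614*I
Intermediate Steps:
E(Y) = (2 + Y)/(6*Y) (E(Y) = ((Y + 2)/(Y + Y))/3 = ((2 + Y)/((2*Y)))/3 = ((2 + Y)*(1/(2*Y)))/3 = ((2 + Y)/(2*Y))/3 = (2 + Y)/(6*Y))
H(l) = √(-4 + l)
y = 37/5 (y = (14 - 1*(-23))/5 = (14 + 23)/5 = (⅕)*37 = 37/5 ≈ 7.4000)
H(E(-5))*y = √(-4 + (⅙)*(2 - 5)/(-5))*(37/5) = √(-4 + (⅙)*(-⅕)*(-3))*(37/5) = √(-4 + ⅒)*(37/5) = √(-39/10)*(37/5) = (I*√390/10)*(37/5) = 37*I*√390/50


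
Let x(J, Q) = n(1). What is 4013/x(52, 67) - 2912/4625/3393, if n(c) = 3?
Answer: 1614730651/1207125 ≈ 1337.7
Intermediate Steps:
x(J, Q) = 3
4013/x(52, 67) - 2912/4625/3393 = 4013/3 - 2912/4625/3393 = 4013*(⅓) - 2912*1/4625*(1/3393) = 4013/3 - 2912/4625*1/3393 = 4013/3 - 224/1207125 = 1614730651/1207125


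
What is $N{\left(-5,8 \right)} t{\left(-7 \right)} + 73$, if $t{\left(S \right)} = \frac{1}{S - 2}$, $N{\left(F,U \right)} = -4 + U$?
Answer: $\frac{653}{9} \approx 72.556$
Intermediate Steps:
$t{\left(S \right)} = \frac{1}{-2 + S}$
$N{\left(-5,8 \right)} t{\left(-7 \right)} + 73 = \frac{-4 + 8}{-2 - 7} + 73 = \frac{4}{-9} + 73 = 4 \left(- \frac{1}{9}\right) + 73 = - \frac{4}{9} + 73 = \frac{653}{9}$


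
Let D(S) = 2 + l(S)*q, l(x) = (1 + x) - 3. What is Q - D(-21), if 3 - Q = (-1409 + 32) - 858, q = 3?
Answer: 2305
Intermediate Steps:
l(x) = -2 + x
D(S) = -4 + 3*S (D(S) = 2 + (-2 + S)*3 = 2 + (-6 + 3*S) = -4 + 3*S)
Q = 2238 (Q = 3 - ((-1409 + 32) - 858) = 3 - (-1377 - 858) = 3 - 1*(-2235) = 3 + 2235 = 2238)
Q - D(-21) = 2238 - (-4 + 3*(-21)) = 2238 - (-4 - 63) = 2238 - 1*(-67) = 2238 + 67 = 2305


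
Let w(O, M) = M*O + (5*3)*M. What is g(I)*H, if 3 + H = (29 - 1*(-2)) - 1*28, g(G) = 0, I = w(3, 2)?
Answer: 0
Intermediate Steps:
w(O, M) = 15*M + M*O (w(O, M) = M*O + 15*M = 15*M + M*O)
I = 36 (I = 2*(15 + 3) = 2*18 = 36)
H = 0 (H = -3 + ((29 - 1*(-2)) - 1*28) = -3 + ((29 + 2) - 28) = -3 + (31 - 28) = -3 + 3 = 0)
g(I)*H = 0*0 = 0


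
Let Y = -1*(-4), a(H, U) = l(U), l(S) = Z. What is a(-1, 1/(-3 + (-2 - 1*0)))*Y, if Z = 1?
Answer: 4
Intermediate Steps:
l(S) = 1
a(H, U) = 1
Y = 4
a(-1, 1/(-3 + (-2 - 1*0)))*Y = 1*4 = 4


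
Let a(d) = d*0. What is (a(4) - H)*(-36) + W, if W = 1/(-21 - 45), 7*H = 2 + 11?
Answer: 30881/462 ≈ 66.842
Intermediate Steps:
a(d) = 0
H = 13/7 (H = (2 + 11)/7 = (⅐)*13 = 13/7 ≈ 1.8571)
W = -1/66 (W = 1/(-66) = -1/66 ≈ -0.015152)
(a(4) - H)*(-36) + W = (0 - 1*13/7)*(-36) - 1/66 = (0 - 13/7)*(-36) - 1/66 = -13/7*(-36) - 1/66 = 468/7 - 1/66 = 30881/462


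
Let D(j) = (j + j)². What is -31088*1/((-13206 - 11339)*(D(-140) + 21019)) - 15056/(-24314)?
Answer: 18370499801256/29665989838735 ≈ 0.61924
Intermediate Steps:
D(j) = 4*j² (D(j) = (2*j)² = 4*j²)
-31088*1/((-13206 - 11339)*(D(-140) + 21019)) - 15056/(-24314) = -31088*1/((-13206 - 11339)*(4*(-140)² + 21019)) - 15056/(-24314) = -31088*(-1/(24545*(4*19600 + 21019))) - 15056*(-1/24314) = -31088*(-1/(24545*(78400 + 21019))) + 7528/12157 = -31088/(99419*(-24545)) + 7528/12157 = -31088/(-2440239355) + 7528/12157 = -31088*(-1/2440239355) + 7528/12157 = 31088/2440239355 + 7528/12157 = 18370499801256/29665989838735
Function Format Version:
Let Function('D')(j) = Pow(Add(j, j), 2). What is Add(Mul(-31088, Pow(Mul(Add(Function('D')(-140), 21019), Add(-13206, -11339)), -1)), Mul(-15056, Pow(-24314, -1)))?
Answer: Rational(18370499801256, 29665989838735) ≈ 0.61924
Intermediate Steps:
Function('D')(j) = Mul(4, Pow(j, 2)) (Function('D')(j) = Pow(Mul(2, j), 2) = Mul(4, Pow(j, 2)))
Add(Mul(-31088, Pow(Mul(Add(Function('D')(-140), 21019), Add(-13206, -11339)), -1)), Mul(-15056, Pow(-24314, -1))) = Add(Mul(-31088, Pow(Mul(Add(Mul(4, Pow(-140, 2)), 21019), Add(-13206, -11339)), -1)), Mul(-15056, Pow(-24314, -1))) = Add(Mul(-31088, Pow(Mul(Add(Mul(4, 19600), 21019), -24545), -1)), Mul(-15056, Rational(-1, 24314))) = Add(Mul(-31088, Pow(Mul(Add(78400, 21019), -24545), -1)), Rational(7528, 12157)) = Add(Mul(-31088, Pow(Mul(99419, -24545), -1)), Rational(7528, 12157)) = Add(Mul(-31088, Pow(-2440239355, -1)), Rational(7528, 12157)) = Add(Mul(-31088, Rational(-1, 2440239355)), Rational(7528, 12157)) = Add(Rational(31088, 2440239355), Rational(7528, 12157)) = Rational(18370499801256, 29665989838735)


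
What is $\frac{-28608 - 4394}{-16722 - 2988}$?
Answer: $\frac{16501}{9855} \approx 1.6744$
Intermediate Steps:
$\frac{-28608 - 4394}{-16722 - 2988} = - \frac{33002}{-16722 - 2988} = - \frac{33002}{-19710} = \left(-33002\right) \left(- \frac{1}{19710}\right) = \frac{16501}{9855}$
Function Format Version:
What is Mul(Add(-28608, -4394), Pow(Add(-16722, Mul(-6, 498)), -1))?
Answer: Rational(16501, 9855) ≈ 1.6744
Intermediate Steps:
Mul(Add(-28608, -4394), Pow(Add(-16722, Mul(-6, 498)), -1)) = Mul(-33002, Pow(Add(-16722, -2988), -1)) = Mul(-33002, Pow(-19710, -1)) = Mul(-33002, Rational(-1, 19710)) = Rational(16501, 9855)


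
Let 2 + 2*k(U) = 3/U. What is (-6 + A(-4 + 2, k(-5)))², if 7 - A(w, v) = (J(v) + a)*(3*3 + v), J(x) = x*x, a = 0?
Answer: 144312169/1000000 ≈ 144.31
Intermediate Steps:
k(U) = -1 + 3/(2*U) (k(U) = -1 + (3/U)/2 = -1 + 3/(2*U))
J(x) = x²
A(w, v) = 7 - v²*(9 + v) (A(w, v) = 7 - (v² + 0)*(3*3 + v) = 7 - v²*(9 + v))
(-6 + A(-4 + 2, k(-5)))² = (-6 + (7 - ((3/2 - 1*(-5))/(-5))³ - 9*(3/2 - 1*(-5))²/25))² = (-6 + (7 - (-(3/2 + 5)/5)³ - 9*(3/2 + 5)²/25))² = (-6 + (7 - (-⅕*13/2)³ - 9*(-⅕*13/2)²))² = (-6 + (7 - (-13/10)³ - 9*(-13/10)²))² = (-6 + (7 - 1*(-2197/1000) - 9*169/100))² = (-6 + (7 + 2197/1000 - 1521/100))² = (-6 - 6013/1000)² = (-12013/1000)² = 144312169/1000000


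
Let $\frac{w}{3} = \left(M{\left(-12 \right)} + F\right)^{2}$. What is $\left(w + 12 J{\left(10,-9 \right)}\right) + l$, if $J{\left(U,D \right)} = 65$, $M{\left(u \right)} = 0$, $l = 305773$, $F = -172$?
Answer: $395305$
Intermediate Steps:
$w = 88752$ ($w = 3 \left(0 - 172\right)^{2} = 3 \left(-172\right)^{2} = 3 \cdot 29584 = 88752$)
$\left(w + 12 J{\left(10,-9 \right)}\right) + l = \left(88752 + 12 \cdot 65\right) + 305773 = \left(88752 + 780\right) + 305773 = 89532 + 305773 = 395305$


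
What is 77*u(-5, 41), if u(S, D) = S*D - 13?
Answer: -16786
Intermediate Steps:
u(S, D) = -13 + D*S (u(S, D) = D*S - 13 = -13 + D*S)
77*u(-5, 41) = 77*(-13 + 41*(-5)) = 77*(-13 - 205) = 77*(-218) = -16786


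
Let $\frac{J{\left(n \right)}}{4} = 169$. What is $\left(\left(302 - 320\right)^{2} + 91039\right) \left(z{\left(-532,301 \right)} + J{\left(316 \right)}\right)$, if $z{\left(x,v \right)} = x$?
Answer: $13156272$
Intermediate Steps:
$J{\left(n \right)} = 676$ ($J{\left(n \right)} = 4 \cdot 169 = 676$)
$\left(\left(302 - 320\right)^{2} + 91039\right) \left(z{\left(-532,301 \right)} + J{\left(316 \right)}\right) = \left(\left(302 - 320\right)^{2} + 91039\right) \left(-532 + 676\right) = \left(\left(-18\right)^{2} + 91039\right) 144 = \left(324 + 91039\right) 144 = 91363 \cdot 144 = 13156272$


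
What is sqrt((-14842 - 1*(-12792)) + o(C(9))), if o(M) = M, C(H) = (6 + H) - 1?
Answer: 2*I*sqrt(509) ≈ 45.122*I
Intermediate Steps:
C(H) = 5 + H
sqrt((-14842 - 1*(-12792)) + o(C(9))) = sqrt((-14842 - 1*(-12792)) + (5 + 9)) = sqrt((-14842 + 12792) + 14) = sqrt(-2050 + 14) = sqrt(-2036) = 2*I*sqrt(509)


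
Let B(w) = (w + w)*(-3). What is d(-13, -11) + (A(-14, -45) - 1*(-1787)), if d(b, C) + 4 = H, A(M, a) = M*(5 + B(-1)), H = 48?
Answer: 1677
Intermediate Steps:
B(w) = -6*w (B(w) = (2*w)*(-3) = -6*w)
A(M, a) = 11*M (A(M, a) = M*(5 - 6*(-1)) = M*(5 + 6) = M*11 = 11*M)
d(b, C) = 44 (d(b, C) = -4 + 48 = 44)
d(-13, -11) + (A(-14, -45) - 1*(-1787)) = 44 + (11*(-14) - 1*(-1787)) = 44 + (-154 + 1787) = 44 + 1633 = 1677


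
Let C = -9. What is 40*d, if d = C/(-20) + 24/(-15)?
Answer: -46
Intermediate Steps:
d = -23/20 (d = -9/(-20) + 24/(-15) = -9*(-1/20) + 24*(-1/15) = 9/20 - 8/5 = -23/20 ≈ -1.1500)
40*d = 40*(-23/20) = -46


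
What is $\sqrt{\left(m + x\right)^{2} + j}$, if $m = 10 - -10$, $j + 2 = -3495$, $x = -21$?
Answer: $2 i \sqrt{874} \approx 59.127 i$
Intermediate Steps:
$j = -3497$ ($j = -2 - 3495 = -3497$)
$m = 20$ ($m = 10 + 10 = 20$)
$\sqrt{\left(m + x\right)^{2} + j} = \sqrt{\left(20 - 21\right)^{2} - 3497} = \sqrt{\left(-1\right)^{2} - 3497} = \sqrt{1 - 3497} = \sqrt{-3496} = 2 i \sqrt{874}$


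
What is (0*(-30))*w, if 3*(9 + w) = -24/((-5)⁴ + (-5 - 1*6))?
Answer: 0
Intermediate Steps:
w = -2767/307 (w = -9 + (-24/((-5)⁴ + (-5 - 1*6)))/3 = -9 + (-24/(625 + (-5 - 6)))/3 = -9 + (-24/(625 - 11))/3 = -9 + (-24/614)/3 = -9 + (-24*1/614)/3 = -9 + (⅓)*(-12/307) = -9 - 4/307 = -2767/307 ≈ -9.0130)
(0*(-30))*w = (0*(-30))*(-2767/307) = 0*(-2767/307) = 0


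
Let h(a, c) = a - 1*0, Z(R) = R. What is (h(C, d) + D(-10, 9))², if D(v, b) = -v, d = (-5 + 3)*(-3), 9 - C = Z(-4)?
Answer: 529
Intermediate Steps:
C = 13 (C = 9 - 1*(-4) = 9 + 4 = 13)
d = 6 (d = -2*(-3) = 6)
h(a, c) = a (h(a, c) = a + 0 = a)
(h(C, d) + D(-10, 9))² = (13 - 1*(-10))² = (13 + 10)² = 23² = 529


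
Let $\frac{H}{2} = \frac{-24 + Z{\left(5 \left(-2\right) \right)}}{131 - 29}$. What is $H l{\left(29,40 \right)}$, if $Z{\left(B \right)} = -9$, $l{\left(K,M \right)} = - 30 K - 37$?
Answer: $\frac{9977}{17} \approx 586.88$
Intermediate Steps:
$l{\left(K,M \right)} = -37 - 30 K$
$H = - \frac{11}{17}$ ($H = 2 \frac{-24 - 9}{131 - 29} = 2 \left(- \frac{33}{102}\right) = 2 \left(\left(-33\right) \frac{1}{102}\right) = 2 \left(- \frac{11}{34}\right) = - \frac{11}{17} \approx -0.64706$)
$H l{\left(29,40 \right)} = - \frac{11 \left(-37 - 870\right)}{17} = \left(- \frac{11}{17}\right) \left(-907\right) = \frac{9977}{17}$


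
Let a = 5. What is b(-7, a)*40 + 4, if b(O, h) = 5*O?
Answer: -1396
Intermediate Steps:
b(-7, a)*40 + 4 = (5*(-7))*40 + 4 = -35*40 + 4 = -1400 + 4 = -1396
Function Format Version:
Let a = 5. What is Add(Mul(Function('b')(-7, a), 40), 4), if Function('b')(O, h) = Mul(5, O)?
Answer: -1396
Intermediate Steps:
Add(Mul(Function('b')(-7, a), 40), 4) = Add(Mul(Mul(5, -7), 40), 4) = Add(Mul(-35, 40), 4) = Add(-1400, 4) = -1396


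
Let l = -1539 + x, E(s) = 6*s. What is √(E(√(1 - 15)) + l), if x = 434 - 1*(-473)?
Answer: √(-632 + 6*I*√14) ≈ 0.4464 + 25.144*I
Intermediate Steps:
x = 907 (x = 434 + 473 = 907)
l = -632 (l = -1539 + 907 = -632)
√(E(√(1 - 15)) + l) = √(6*√(1 - 15) - 632) = √(6*√(-14) - 632) = √(6*(I*√14) - 632) = √(6*I*√14 - 632) = √(-632 + 6*I*√14)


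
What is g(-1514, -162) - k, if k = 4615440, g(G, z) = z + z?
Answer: -4615764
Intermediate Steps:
g(G, z) = 2*z
g(-1514, -162) - k = 2*(-162) - 1*4615440 = -324 - 4615440 = -4615764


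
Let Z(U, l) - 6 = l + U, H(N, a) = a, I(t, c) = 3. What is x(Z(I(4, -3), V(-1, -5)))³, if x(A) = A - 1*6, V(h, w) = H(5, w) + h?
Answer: -27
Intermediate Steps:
V(h, w) = h + w (V(h, w) = w + h = h + w)
Z(U, l) = 6 + U + l (Z(U, l) = 6 + (l + U) = 6 + (U + l) = 6 + U + l)
x(A) = -6 + A (x(A) = A - 6 = -6 + A)
x(Z(I(4, -3), V(-1, -5)))³ = (-6 + (6 + 3 + (-1 - 5)))³ = (-6 + (6 + 3 - 6))³ = (-6 + 3)³ = (-3)³ = -27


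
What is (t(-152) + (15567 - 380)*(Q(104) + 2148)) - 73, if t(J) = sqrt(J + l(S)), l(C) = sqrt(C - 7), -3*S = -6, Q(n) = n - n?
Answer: 32621603 + sqrt(-152 + I*sqrt(5)) ≈ 3.2622e+7 + 12.329*I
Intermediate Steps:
Q(n) = 0
S = 2 (S = -1/3*(-6) = 2)
l(C) = sqrt(-7 + C)
t(J) = sqrt(J + I*sqrt(5)) (t(J) = sqrt(J + sqrt(-7 + 2)) = sqrt(J + sqrt(-5)) = sqrt(J + I*sqrt(5)))
(t(-152) + (15567 - 380)*(Q(104) + 2148)) - 73 = (sqrt(-152 + I*sqrt(5)) + (15567 - 380)*(0 + 2148)) - 73 = (sqrt(-152 + I*sqrt(5)) + 15187*2148) - 73 = (sqrt(-152 + I*sqrt(5)) + 32621676) - 73 = (32621676 + sqrt(-152 + I*sqrt(5))) - 73 = 32621603 + sqrt(-152 + I*sqrt(5))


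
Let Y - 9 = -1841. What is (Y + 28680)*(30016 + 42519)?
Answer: 1947419680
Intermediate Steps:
Y = -1832 (Y = 9 - 1841 = -1832)
(Y + 28680)*(30016 + 42519) = (-1832 + 28680)*(30016 + 42519) = 26848*72535 = 1947419680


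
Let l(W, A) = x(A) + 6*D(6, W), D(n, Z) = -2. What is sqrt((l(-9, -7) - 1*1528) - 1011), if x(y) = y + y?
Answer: 3*I*sqrt(285) ≈ 50.646*I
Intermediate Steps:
x(y) = 2*y
l(W, A) = -12 + 2*A (l(W, A) = 2*A + 6*(-2) = 2*A - 12 = -12 + 2*A)
sqrt((l(-9, -7) - 1*1528) - 1011) = sqrt(((-12 + 2*(-7)) - 1*1528) - 1011) = sqrt(((-12 - 14) - 1528) - 1011) = sqrt((-26 - 1528) - 1011) = sqrt(-1554 - 1011) = sqrt(-2565) = 3*I*sqrt(285)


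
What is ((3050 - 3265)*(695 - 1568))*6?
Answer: 1126170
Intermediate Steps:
((3050 - 3265)*(695 - 1568))*6 = -215*(-873)*6 = 187695*6 = 1126170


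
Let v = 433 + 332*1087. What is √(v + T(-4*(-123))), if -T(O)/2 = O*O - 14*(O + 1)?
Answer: I*√109007 ≈ 330.16*I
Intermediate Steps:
v = 361317 (v = 433 + 360884 = 361317)
T(O) = 28 - 2*O² + 28*O (T(O) = -2*(O*O - 14*(O + 1)) = -2*(O² - 14*(1 + O)) = -2*(O² + (-14 - 14*O)) = -2*(-14 + O² - 14*O) = 28 - 2*O² + 28*O)
√(v + T(-4*(-123))) = √(361317 + (28 - 2*(-4*(-123))² + 28*(-4*(-123)))) = √(361317 + (28 - 2*492² + 28*492)) = √(361317 + (28 - 2*242064 + 13776)) = √(361317 + (28 - 484128 + 13776)) = √(361317 - 470324) = √(-109007) = I*√109007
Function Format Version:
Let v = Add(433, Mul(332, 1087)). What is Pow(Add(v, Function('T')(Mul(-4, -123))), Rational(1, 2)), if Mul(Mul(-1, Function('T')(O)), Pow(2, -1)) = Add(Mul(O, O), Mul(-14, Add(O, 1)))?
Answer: Mul(I, Pow(109007, Rational(1, 2))) ≈ Mul(330.16, I)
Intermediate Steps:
v = 361317 (v = Add(433, 360884) = 361317)
Function('T')(O) = Add(28, Mul(-2, Pow(O, 2)), Mul(28, O)) (Function('T')(O) = Mul(-2, Add(Mul(O, O), Mul(-14, Add(O, 1)))) = Mul(-2, Add(Pow(O, 2), Mul(-14, Add(1, O)))) = Mul(-2, Add(Pow(O, 2), Add(-14, Mul(-14, O)))) = Mul(-2, Add(-14, Pow(O, 2), Mul(-14, O))) = Add(28, Mul(-2, Pow(O, 2)), Mul(28, O)))
Pow(Add(v, Function('T')(Mul(-4, -123))), Rational(1, 2)) = Pow(Add(361317, Add(28, Mul(-2, Pow(Mul(-4, -123), 2)), Mul(28, Mul(-4, -123)))), Rational(1, 2)) = Pow(Add(361317, Add(28, Mul(-2, Pow(492, 2)), Mul(28, 492))), Rational(1, 2)) = Pow(Add(361317, Add(28, Mul(-2, 242064), 13776)), Rational(1, 2)) = Pow(Add(361317, Add(28, -484128, 13776)), Rational(1, 2)) = Pow(Add(361317, -470324), Rational(1, 2)) = Pow(-109007, Rational(1, 2)) = Mul(I, Pow(109007, Rational(1, 2)))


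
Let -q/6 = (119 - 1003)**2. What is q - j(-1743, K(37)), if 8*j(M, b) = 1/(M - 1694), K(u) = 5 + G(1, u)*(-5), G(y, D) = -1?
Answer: -128921485055/27496 ≈ -4.6887e+6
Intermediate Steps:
q = -4688736 (q = -6*(119 - 1003)**2 = -6*(-884)**2 = -6*781456 = -4688736)
K(u) = 10 (K(u) = 5 - 1*(-5) = 5 + 5 = 10)
j(M, b) = 1/(8*(-1694 + M)) (j(M, b) = 1/(8*(M - 1694)) = 1/(8*(-1694 + M)))
q - j(-1743, K(37)) = -4688736 - 1/(8*(-1694 - 1743)) = -4688736 - 1/(8*(-3437)) = -4688736 - (-1)/(8*3437) = -4688736 - 1*(-1/27496) = -4688736 + 1/27496 = -128921485055/27496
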